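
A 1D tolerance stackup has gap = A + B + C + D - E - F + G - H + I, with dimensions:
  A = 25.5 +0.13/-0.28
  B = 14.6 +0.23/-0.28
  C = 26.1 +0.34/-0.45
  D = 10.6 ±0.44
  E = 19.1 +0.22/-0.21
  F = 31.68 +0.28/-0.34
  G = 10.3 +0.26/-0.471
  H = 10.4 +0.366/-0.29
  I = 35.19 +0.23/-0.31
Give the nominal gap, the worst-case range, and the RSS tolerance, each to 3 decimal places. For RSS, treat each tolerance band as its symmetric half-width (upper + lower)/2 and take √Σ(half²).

nominal=61.110 wc=[58.013,63.580] rss=0.956

Stack each dimension's contribution:
  +A: nom +25.500 → Σnom=25.500; wc +0.130/-0.280 → slack +0.130/-0.280; half-tol=0.205, Σhalf²=0.042025
  +B: nom +14.600 → Σnom=40.100; wc +0.230/-0.280 → slack +0.360/-0.560; half-tol=0.255, Σhalf²=0.107050
  +C: nom +26.100 → Σnom=66.200; wc +0.340/-0.450 → slack +0.700/-1.010; half-tol=0.395, Σhalf²=0.263075
  +D: nom +10.600 → Σnom=76.800; wc +0.440/-0.440 → slack +1.140/-1.450; half-tol=0.440, Σhalf²=0.456675
  -E: nom -19.100 → Σnom=57.700; wc +0.210/-0.220 → slack +1.350/-1.670; half-tol=0.215, Σhalf²=0.502900
  -F: nom -31.680 → Σnom=26.020; wc +0.340/-0.280 → slack +1.690/-1.950; half-tol=0.310, Σhalf²=0.599000
  +G: nom +10.300 → Σnom=36.320; wc +0.260/-0.471 → slack +1.950/-2.421; half-tol=0.365, Σhalf²=0.732590
  -H: nom -10.400 → Σnom=25.920; wc +0.290/-0.366 → slack +2.240/-2.787; half-tol=0.328, Σhalf²=0.840174
  +I: nom +35.190 → Σnom=61.110; wc +0.230/-0.310 → slack +2.470/-3.097; half-tol=0.270, Σhalf²=0.913074
Nominal = 61.110. Worst-case = [61.110 - 3.097, 61.110 + 2.470] = [58.013, 63.580]. RSS = √0.913074 = 0.956.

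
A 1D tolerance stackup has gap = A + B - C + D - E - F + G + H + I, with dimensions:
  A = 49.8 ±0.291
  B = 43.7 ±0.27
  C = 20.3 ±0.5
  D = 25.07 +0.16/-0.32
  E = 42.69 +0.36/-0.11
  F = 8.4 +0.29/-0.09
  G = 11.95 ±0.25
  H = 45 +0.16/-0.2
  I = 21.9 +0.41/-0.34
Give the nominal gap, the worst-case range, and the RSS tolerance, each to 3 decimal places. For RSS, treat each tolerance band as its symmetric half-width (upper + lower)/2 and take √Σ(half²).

nominal=126.030 wc=[123.209,128.271] rss=0.890

Stack each dimension's contribution:
  +A: nom +49.800 → Σnom=49.800; wc +0.291/-0.291 → slack +0.291/-0.291; half-tol=0.291, Σhalf²=0.084681
  +B: nom +43.700 → Σnom=93.500; wc +0.270/-0.270 → slack +0.561/-0.561; half-tol=0.270, Σhalf²=0.157581
  -C: nom -20.300 → Σnom=73.200; wc +0.500/-0.500 → slack +1.061/-1.061; half-tol=0.500, Σhalf²=0.407581
  +D: nom +25.070 → Σnom=98.270; wc +0.160/-0.320 → slack +1.221/-1.381; half-tol=0.240, Σhalf²=0.465181
  -E: nom -42.690 → Σnom=55.580; wc +0.110/-0.360 → slack +1.331/-1.741; half-tol=0.235, Σhalf²=0.520406
  -F: nom -8.400 → Σnom=47.180; wc +0.090/-0.290 → slack +1.421/-2.031; half-tol=0.190, Σhalf²=0.556506
  +G: nom +11.950 → Σnom=59.130; wc +0.250/-0.250 → slack +1.671/-2.281; half-tol=0.250, Σhalf²=0.619006
  +H: nom +45.000 → Σnom=104.130; wc +0.160/-0.200 → slack +1.831/-2.481; half-tol=0.180, Σhalf²=0.651406
  +I: nom +21.900 → Σnom=126.030; wc +0.410/-0.340 → slack +2.241/-2.821; half-tol=0.375, Σhalf²=0.792031
Nominal = 126.030. Worst-case = [126.030 - 2.821, 126.030 + 2.241] = [123.209, 128.271]. RSS = √0.792031 = 0.890.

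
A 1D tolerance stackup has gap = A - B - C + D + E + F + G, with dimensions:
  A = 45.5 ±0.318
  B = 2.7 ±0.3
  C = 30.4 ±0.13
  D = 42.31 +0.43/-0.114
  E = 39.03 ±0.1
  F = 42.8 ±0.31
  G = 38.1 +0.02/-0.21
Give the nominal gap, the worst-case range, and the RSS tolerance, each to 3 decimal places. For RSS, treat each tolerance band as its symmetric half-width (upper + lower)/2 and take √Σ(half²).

nominal=174.640 wc=[173.158,176.248] rss=0.634

Stack each dimension's contribution:
  +A: nom +45.500 → Σnom=45.500; wc +0.318/-0.318 → slack +0.318/-0.318; half-tol=0.318, Σhalf²=0.101124
  -B: nom -2.700 → Σnom=42.800; wc +0.300/-0.300 → slack +0.618/-0.618; half-tol=0.300, Σhalf²=0.191124
  -C: nom -30.400 → Σnom=12.400; wc +0.130/-0.130 → slack +0.748/-0.748; half-tol=0.130, Σhalf²=0.208024
  +D: nom +42.310 → Σnom=54.710; wc +0.430/-0.114 → slack +1.178/-0.862; half-tol=0.272, Σhalf²=0.282008
  +E: nom +39.030 → Σnom=93.740; wc +0.100/-0.100 → slack +1.278/-0.962; half-tol=0.100, Σhalf²=0.292008
  +F: nom +42.800 → Σnom=136.540; wc +0.310/-0.310 → slack +1.588/-1.272; half-tol=0.310, Σhalf²=0.388108
  +G: nom +38.100 → Σnom=174.640; wc +0.020/-0.210 → slack +1.608/-1.482; half-tol=0.115, Σhalf²=0.401333
Nominal = 174.640. Worst-case = [174.640 - 1.482, 174.640 + 1.608] = [173.158, 176.248]. RSS = √0.401333 = 0.634.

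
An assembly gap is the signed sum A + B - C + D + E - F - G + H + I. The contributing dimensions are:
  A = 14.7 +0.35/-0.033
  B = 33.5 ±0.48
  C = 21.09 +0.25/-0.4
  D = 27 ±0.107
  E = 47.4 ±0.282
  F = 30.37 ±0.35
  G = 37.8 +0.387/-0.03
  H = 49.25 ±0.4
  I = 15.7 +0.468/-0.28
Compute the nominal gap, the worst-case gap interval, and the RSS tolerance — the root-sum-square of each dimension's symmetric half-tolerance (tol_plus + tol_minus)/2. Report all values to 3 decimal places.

Stack each dimension's contribution:
  +A: nom +14.700 → Σnom=14.700; wc +0.350/-0.033 → slack +0.350/-0.033; half-tol=0.192, Σhalf²=0.036672
  +B: nom +33.500 → Σnom=48.200; wc +0.480/-0.480 → slack +0.830/-0.513; half-tol=0.480, Σhalf²=0.267072
  -C: nom -21.090 → Σnom=27.110; wc +0.400/-0.250 → slack +1.230/-0.763; half-tol=0.325, Σhalf²=0.372697
  +D: nom +27.000 → Σnom=54.110; wc +0.107/-0.107 → slack +1.337/-0.870; half-tol=0.107, Σhalf²=0.384146
  +E: nom +47.400 → Σnom=101.510; wc +0.282/-0.282 → slack +1.619/-1.152; half-tol=0.282, Σhalf²=0.463670
  -F: nom -30.370 → Σnom=71.140; wc +0.350/-0.350 → slack +1.969/-1.502; half-tol=0.350, Σhalf²=0.586170
  -G: nom -37.800 → Σnom=33.340; wc +0.030/-0.387 → slack +1.999/-1.889; half-tol=0.209, Σhalf²=0.629642
  +H: nom +49.250 → Σnom=82.590; wc +0.400/-0.400 → slack +2.399/-2.289; half-tol=0.400, Σhalf²=0.789643
  +I: nom +15.700 → Σnom=98.290; wc +0.468/-0.280 → slack +2.867/-2.569; half-tol=0.374, Σhalf²=0.929519
Nominal = 98.290. Worst-case = [98.290 - 2.569, 98.290 + 2.867] = [95.721, 101.157]. RSS = √0.929519 = 0.964.

nominal=98.290 wc=[95.721,101.157] rss=0.964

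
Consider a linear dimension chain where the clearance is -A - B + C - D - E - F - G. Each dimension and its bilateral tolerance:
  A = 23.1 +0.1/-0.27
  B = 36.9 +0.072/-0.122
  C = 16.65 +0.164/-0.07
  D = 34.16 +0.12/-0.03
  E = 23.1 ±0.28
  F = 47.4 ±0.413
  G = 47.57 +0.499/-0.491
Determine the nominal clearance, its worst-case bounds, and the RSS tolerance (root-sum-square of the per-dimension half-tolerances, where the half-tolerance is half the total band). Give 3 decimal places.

nominal=-195.580 wc=[-197.134,-193.810] rss=0.746

Stack each dimension's contribution:
  -A: nom -23.100 → Σnom=-23.100; wc +0.270/-0.100 → slack +0.270/-0.100; half-tol=0.185, Σhalf²=0.034225
  -B: nom -36.900 → Σnom=-60.000; wc +0.122/-0.072 → slack +0.392/-0.172; half-tol=0.097, Σhalf²=0.043634
  +C: nom +16.650 → Σnom=-43.350; wc +0.164/-0.070 → slack +0.556/-0.242; half-tol=0.117, Σhalf²=0.057323
  -D: nom -34.160 → Σnom=-77.510; wc +0.030/-0.120 → slack +0.586/-0.362; half-tol=0.075, Σhalf²=0.062948
  -E: nom -23.100 → Σnom=-100.610; wc +0.280/-0.280 → slack +0.866/-0.642; half-tol=0.280, Σhalf²=0.141348
  -F: nom -47.400 → Σnom=-148.010; wc +0.413/-0.413 → slack +1.279/-1.055; half-tol=0.413, Σhalf²=0.311917
  -G: nom -47.570 → Σnom=-195.580; wc +0.491/-0.499 → slack +1.770/-1.554; half-tol=0.495, Σhalf²=0.556942
Nominal = -195.580. Worst-case = [-195.580 - 1.554, -195.580 + 1.770] = [-197.134, -193.810]. RSS = √0.556942 = 0.746.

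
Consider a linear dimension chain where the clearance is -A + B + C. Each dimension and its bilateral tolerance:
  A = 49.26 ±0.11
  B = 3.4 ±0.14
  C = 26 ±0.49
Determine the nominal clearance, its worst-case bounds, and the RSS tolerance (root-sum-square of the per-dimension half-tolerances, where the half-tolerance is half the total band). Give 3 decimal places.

Stack each dimension's contribution:
  -A: nom -49.260 → Σnom=-49.260; wc +0.110/-0.110 → slack +0.110/-0.110; half-tol=0.110, Σhalf²=0.012100
  +B: nom +3.400 → Σnom=-45.860; wc +0.140/-0.140 → slack +0.250/-0.250; half-tol=0.140, Σhalf²=0.031700
  +C: nom +26.000 → Σnom=-19.860; wc +0.490/-0.490 → slack +0.740/-0.740; half-tol=0.490, Σhalf²=0.271800
Nominal = -19.860. Worst-case = [-19.860 - 0.740, -19.860 + 0.740] = [-20.600, -19.120]. RSS = √0.271800 = 0.521.

nominal=-19.860 wc=[-20.600,-19.120] rss=0.521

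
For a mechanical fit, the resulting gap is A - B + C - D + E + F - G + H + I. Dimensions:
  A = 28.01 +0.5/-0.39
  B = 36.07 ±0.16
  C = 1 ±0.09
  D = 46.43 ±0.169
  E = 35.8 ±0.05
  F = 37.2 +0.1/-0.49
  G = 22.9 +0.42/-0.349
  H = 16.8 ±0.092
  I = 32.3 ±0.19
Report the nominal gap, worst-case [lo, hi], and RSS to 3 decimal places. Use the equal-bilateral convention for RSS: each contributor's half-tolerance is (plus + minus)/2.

Stack each dimension's contribution:
  +A: nom +28.010 → Σnom=28.010; wc +0.500/-0.390 → slack +0.500/-0.390; half-tol=0.445, Σhalf²=0.198025
  -B: nom -36.070 → Σnom=-8.060; wc +0.160/-0.160 → slack +0.660/-0.550; half-tol=0.160, Σhalf²=0.223625
  +C: nom +1.000 → Σnom=-7.060; wc +0.090/-0.090 → slack +0.750/-0.640; half-tol=0.090, Σhalf²=0.231725
  -D: nom -46.430 → Σnom=-53.490; wc +0.169/-0.169 → slack +0.919/-0.809; half-tol=0.169, Σhalf²=0.260286
  +E: nom +35.800 → Σnom=-17.690; wc +0.050/-0.050 → slack +0.969/-0.859; half-tol=0.050, Σhalf²=0.262786
  +F: nom +37.200 → Σnom=19.510; wc +0.100/-0.490 → slack +1.069/-1.349; half-tol=0.295, Σhalf²=0.349811
  -G: nom -22.900 → Σnom=-3.390; wc +0.349/-0.420 → slack +1.418/-1.769; half-tol=0.384, Σhalf²=0.497651
  +H: nom +16.800 → Σnom=13.410; wc +0.092/-0.092 → slack +1.510/-1.861; half-tol=0.092, Σhalf²=0.506115
  +I: nom +32.300 → Σnom=45.710; wc +0.190/-0.190 → slack +1.700/-2.051; half-tol=0.190, Σhalf²=0.542215
Nominal = 45.710. Worst-case = [45.710 - 2.051, 45.710 + 1.700] = [43.659, 47.410]. RSS = √0.542215 = 0.736.

nominal=45.710 wc=[43.659,47.410] rss=0.736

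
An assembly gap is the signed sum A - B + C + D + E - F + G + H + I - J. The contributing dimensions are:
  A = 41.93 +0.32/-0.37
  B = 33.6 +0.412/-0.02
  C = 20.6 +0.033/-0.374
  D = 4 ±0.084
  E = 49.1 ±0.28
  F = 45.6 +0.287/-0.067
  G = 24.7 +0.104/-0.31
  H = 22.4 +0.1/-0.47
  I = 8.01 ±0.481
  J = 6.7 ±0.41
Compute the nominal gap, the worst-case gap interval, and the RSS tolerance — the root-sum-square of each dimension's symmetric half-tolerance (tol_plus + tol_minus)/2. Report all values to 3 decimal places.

nominal=84.840 wc=[81.362,86.739] rss=0.921

Stack each dimension's contribution:
  +A: nom +41.930 → Σnom=41.930; wc +0.320/-0.370 → slack +0.320/-0.370; half-tol=0.345, Σhalf²=0.119025
  -B: nom -33.600 → Σnom=8.330; wc +0.020/-0.412 → slack +0.340/-0.782; half-tol=0.216, Σhalf²=0.165681
  +C: nom +20.600 → Σnom=28.930; wc +0.033/-0.374 → slack +0.373/-1.156; half-tol=0.204, Σhalf²=0.207093
  +D: nom +4.000 → Σnom=32.930; wc +0.084/-0.084 → slack +0.457/-1.240; half-tol=0.084, Σhalf²=0.214149
  +E: nom +49.100 → Σnom=82.030; wc +0.280/-0.280 → slack +0.737/-1.520; half-tol=0.280, Σhalf²=0.292549
  -F: nom -45.600 → Σnom=36.430; wc +0.067/-0.287 → slack +0.804/-1.807; half-tol=0.177, Σhalf²=0.323878
  +G: nom +24.700 → Σnom=61.130; wc +0.104/-0.310 → slack +0.908/-2.117; half-tol=0.207, Σhalf²=0.366727
  +H: nom +22.400 → Σnom=83.530; wc +0.100/-0.470 → slack +1.008/-2.587; half-tol=0.285, Σhalf²=0.447952
  +I: nom +8.010 → Σnom=91.540; wc +0.481/-0.481 → slack +1.489/-3.068; half-tol=0.481, Σhalf²=0.679313
  -J: nom -6.700 → Σnom=84.840; wc +0.410/-0.410 → slack +1.899/-3.478; half-tol=0.410, Σhalf²=0.847413
Nominal = 84.840. Worst-case = [84.840 - 3.478, 84.840 + 1.899] = [81.362, 86.739]. RSS = √0.847413 = 0.921.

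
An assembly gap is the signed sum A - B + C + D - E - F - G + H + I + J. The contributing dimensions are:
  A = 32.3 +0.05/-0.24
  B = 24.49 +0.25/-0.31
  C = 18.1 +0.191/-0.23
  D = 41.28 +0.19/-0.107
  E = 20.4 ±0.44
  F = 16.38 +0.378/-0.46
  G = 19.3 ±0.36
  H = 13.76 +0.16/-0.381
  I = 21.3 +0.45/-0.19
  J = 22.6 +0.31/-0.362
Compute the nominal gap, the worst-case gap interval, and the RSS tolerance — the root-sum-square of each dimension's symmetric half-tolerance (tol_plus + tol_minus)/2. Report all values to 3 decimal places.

nominal=68.770 wc=[65.832,71.691] rss=0.976

Stack each dimension's contribution:
  +A: nom +32.300 → Σnom=32.300; wc +0.050/-0.240 → slack +0.050/-0.240; half-tol=0.145, Σhalf²=0.021025
  -B: nom -24.490 → Σnom=7.810; wc +0.310/-0.250 → slack +0.360/-0.490; half-tol=0.280, Σhalf²=0.099425
  +C: nom +18.100 → Σnom=25.910; wc +0.191/-0.230 → slack +0.551/-0.720; half-tol=0.211, Σhalf²=0.143735
  +D: nom +41.280 → Σnom=67.190; wc +0.190/-0.107 → slack +0.741/-0.827; half-tol=0.148, Σhalf²=0.165788
  -E: nom -20.400 → Σnom=46.790; wc +0.440/-0.440 → slack +1.181/-1.267; half-tol=0.440, Σhalf²=0.359388
  -F: nom -16.380 → Σnom=30.410; wc +0.460/-0.378 → slack +1.641/-1.645; half-tol=0.419, Σhalf²=0.534949
  -G: nom -19.300 → Σnom=11.110; wc +0.360/-0.360 → slack +2.001/-2.005; half-tol=0.360, Σhalf²=0.664548
  +H: nom +13.760 → Σnom=24.870; wc +0.160/-0.381 → slack +2.161/-2.386; half-tol=0.271, Σhalf²=0.737719
  +I: nom +21.300 → Σnom=46.170; wc +0.450/-0.190 → slack +2.611/-2.576; half-tol=0.320, Σhalf²=0.840119
  +J: nom +22.600 → Σnom=68.770; wc +0.310/-0.362 → slack +2.921/-2.938; half-tol=0.336, Σhalf²=0.953015
Nominal = 68.770. Worst-case = [68.770 - 2.938, 68.770 + 2.921] = [65.832, 71.691]. RSS = √0.953015 = 0.976.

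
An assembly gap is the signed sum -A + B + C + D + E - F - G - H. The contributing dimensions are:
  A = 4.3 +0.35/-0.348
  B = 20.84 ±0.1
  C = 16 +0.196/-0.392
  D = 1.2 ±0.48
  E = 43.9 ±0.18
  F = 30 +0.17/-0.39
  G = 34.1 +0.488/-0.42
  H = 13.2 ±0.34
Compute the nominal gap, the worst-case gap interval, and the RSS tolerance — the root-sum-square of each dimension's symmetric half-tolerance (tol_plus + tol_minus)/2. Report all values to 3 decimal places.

nominal=0.340 wc=[-2.160,2.794] rss=0.939

Stack each dimension's contribution:
  -A: nom -4.300 → Σnom=-4.300; wc +0.348/-0.350 → slack +0.348/-0.350; half-tol=0.349, Σhalf²=0.121801
  +B: nom +20.840 → Σnom=16.540; wc +0.100/-0.100 → slack +0.448/-0.450; half-tol=0.100, Σhalf²=0.131801
  +C: nom +16.000 → Σnom=32.540; wc +0.196/-0.392 → slack +0.644/-0.842; half-tol=0.294, Σhalf²=0.218237
  +D: nom +1.200 → Σnom=33.740; wc +0.480/-0.480 → slack +1.124/-1.322; half-tol=0.480, Σhalf²=0.448637
  +E: nom +43.900 → Σnom=77.640; wc +0.180/-0.180 → slack +1.304/-1.502; half-tol=0.180, Σhalf²=0.481037
  -F: nom -30.000 → Σnom=47.640; wc +0.390/-0.170 → slack +1.694/-1.672; half-tol=0.280, Σhalf²=0.559437
  -G: nom -34.100 → Σnom=13.540; wc +0.420/-0.488 → slack +2.114/-2.160; half-tol=0.454, Σhalf²=0.765553
  -H: nom -13.200 → Σnom=0.340; wc +0.340/-0.340 → slack +2.454/-2.500; half-tol=0.340, Σhalf²=0.881153
Nominal = 0.340. Worst-case = [0.340 - 2.500, 0.340 + 2.454] = [-2.160, 2.794]. RSS = √0.881153 = 0.939.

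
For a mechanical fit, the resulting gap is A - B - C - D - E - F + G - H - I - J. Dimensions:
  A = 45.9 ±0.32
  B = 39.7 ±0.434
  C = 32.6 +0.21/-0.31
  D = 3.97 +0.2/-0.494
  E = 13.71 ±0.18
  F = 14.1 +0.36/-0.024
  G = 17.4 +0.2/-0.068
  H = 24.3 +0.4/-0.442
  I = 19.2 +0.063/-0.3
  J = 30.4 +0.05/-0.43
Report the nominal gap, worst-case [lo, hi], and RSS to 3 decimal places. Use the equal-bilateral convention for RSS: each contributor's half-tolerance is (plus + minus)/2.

Stack each dimension's contribution:
  +A: nom +45.900 → Σnom=45.900; wc +0.320/-0.320 → slack +0.320/-0.320; half-tol=0.320, Σhalf²=0.102400
  -B: nom -39.700 → Σnom=6.200; wc +0.434/-0.434 → slack +0.754/-0.754; half-tol=0.434, Σhalf²=0.290756
  -C: nom -32.600 → Σnom=-26.400; wc +0.310/-0.210 → slack +1.064/-0.964; half-tol=0.260, Σhalf²=0.358356
  -D: nom -3.970 → Σnom=-30.370; wc +0.494/-0.200 → slack +1.558/-1.164; half-tol=0.347, Σhalf²=0.478765
  -E: nom -13.710 → Σnom=-44.080; wc +0.180/-0.180 → slack +1.738/-1.344; half-tol=0.180, Σhalf²=0.511165
  -F: nom -14.100 → Σnom=-58.180; wc +0.024/-0.360 → slack +1.762/-1.704; half-tol=0.192, Σhalf²=0.548029
  +G: nom +17.400 → Σnom=-40.780; wc +0.200/-0.068 → slack +1.962/-1.772; half-tol=0.134, Σhalf²=0.565985
  -H: nom -24.300 → Σnom=-65.080; wc +0.442/-0.400 → slack +2.404/-2.172; half-tol=0.421, Σhalf²=0.743226
  -I: nom -19.200 → Σnom=-84.280; wc +0.300/-0.063 → slack +2.704/-2.235; half-tol=0.181, Σhalf²=0.776168
  -J: nom -30.400 → Σnom=-114.680; wc +0.430/-0.050 → slack +3.134/-2.285; half-tol=0.240, Σhalf²=0.833768
Nominal = -114.680. Worst-case = [-114.680 - 2.285, -114.680 + 3.134] = [-116.965, -111.546]. RSS = √0.833768 = 0.913.

nominal=-114.680 wc=[-116.965,-111.546] rss=0.913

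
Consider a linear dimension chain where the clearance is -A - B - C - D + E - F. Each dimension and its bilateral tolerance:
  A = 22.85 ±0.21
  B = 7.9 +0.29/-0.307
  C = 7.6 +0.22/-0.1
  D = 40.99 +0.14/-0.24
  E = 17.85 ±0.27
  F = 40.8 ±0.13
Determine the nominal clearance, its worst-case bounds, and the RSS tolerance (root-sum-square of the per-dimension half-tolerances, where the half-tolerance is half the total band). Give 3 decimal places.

nominal=-102.290 wc=[-103.550,-101.033] rss=0.534

Stack each dimension's contribution:
  -A: nom -22.850 → Σnom=-22.850; wc +0.210/-0.210 → slack +0.210/-0.210; half-tol=0.210, Σhalf²=0.044100
  -B: nom -7.900 → Σnom=-30.750; wc +0.307/-0.290 → slack +0.517/-0.500; half-tol=0.298, Σhalf²=0.133202
  -C: nom -7.600 → Σnom=-38.350; wc +0.100/-0.220 → slack +0.617/-0.720; half-tol=0.160, Σhalf²=0.158802
  -D: nom -40.990 → Σnom=-79.340; wc +0.240/-0.140 → slack +0.857/-0.860; half-tol=0.190, Σhalf²=0.194902
  +E: nom +17.850 → Σnom=-61.490; wc +0.270/-0.270 → slack +1.127/-1.130; half-tol=0.270, Σhalf²=0.267802
  -F: nom -40.800 → Σnom=-102.290; wc +0.130/-0.130 → slack +1.257/-1.260; half-tol=0.130, Σhalf²=0.284702
Nominal = -102.290. Worst-case = [-102.290 - 1.260, -102.290 + 1.257] = [-103.550, -101.033]. RSS = √0.284702 = 0.534.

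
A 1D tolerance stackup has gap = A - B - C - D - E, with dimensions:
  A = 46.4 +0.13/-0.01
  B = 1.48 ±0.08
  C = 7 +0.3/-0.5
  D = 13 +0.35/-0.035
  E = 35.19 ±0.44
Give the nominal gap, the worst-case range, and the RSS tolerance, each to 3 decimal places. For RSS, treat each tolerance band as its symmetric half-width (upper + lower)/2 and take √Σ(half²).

Stack each dimension's contribution:
  +A: nom +46.400 → Σnom=46.400; wc +0.130/-0.010 → slack +0.130/-0.010; half-tol=0.070, Σhalf²=0.004900
  -B: nom -1.480 → Σnom=44.920; wc +0.080/-0.080 → slack +0.210/-0.090; half-tol=0.080, Σhalf²=0.011300
  -C: nom -7.000 → Σnom=37.920; wc +0.500/-0.300 → slack +0.710/-0.390; half-tol=0.400, Σhalf²=0.171300
  -D: nom -13.000 → Σnom=24.920; wc +0.035/-0.350 → slack +0.745/-0.740; half-tol=0.193, Σhalf²=0.208356
  -E: nom -35.190 → Σnom=-10.270; wc +0.440/-0.440 → slack +1.185/-1.180; half-tol=0.440, Σhalf²=0.401956
Nominal = -10.270. Worst-case = [-10.270 - 1.180, -10.270 + 1.185] = [-11.450, -9.085]. RSS = √0.401956 = 0.634.

nominal=-10.270 wc=[-11.450,-9.085] rss=0.634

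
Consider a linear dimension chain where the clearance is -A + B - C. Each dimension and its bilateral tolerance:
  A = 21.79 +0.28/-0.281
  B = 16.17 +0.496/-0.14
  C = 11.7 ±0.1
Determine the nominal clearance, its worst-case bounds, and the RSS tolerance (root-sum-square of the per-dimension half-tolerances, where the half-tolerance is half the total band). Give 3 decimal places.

nominal=-17.320 wc=[-17.840,-16.443] rss=0.436

Stack each dimension's contribution:
  -A: nom -21.790 → Σnom=-21.790; wc +0.281/-0.280 → slack +0.281/-0.280; half-tol=0.281, Σhalf²=0.078680
  +B: nom +16.170 → Σnom=-5.620; wc +0.496/-0.140 → slack +0.777/-0.420; half-tol=0.318, Σhalf²=0.179804
  -C: nom -11.700 → Σnom=-17.320; wc +0.100/-0.100 → slack +0.877/-0.520; half-tol=0.100, Σhalf²=0.189804
Nominal = -17.320. Worst-case = [-17.320 - 0.520, -17.320 + 0.877] = [-17.840, -16.443]. RSS = √0.189804 = 0.436.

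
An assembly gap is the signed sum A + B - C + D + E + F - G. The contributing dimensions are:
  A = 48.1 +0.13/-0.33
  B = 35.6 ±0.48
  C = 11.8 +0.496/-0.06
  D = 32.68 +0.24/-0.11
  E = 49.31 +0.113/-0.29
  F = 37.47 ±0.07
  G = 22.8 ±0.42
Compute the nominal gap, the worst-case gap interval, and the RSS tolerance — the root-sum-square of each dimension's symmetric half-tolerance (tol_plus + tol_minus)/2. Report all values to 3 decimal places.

nominal=168.560 wc=[166.364,170.073] rss=0.783

Stack each dimension's contribution:
  +A: nom +48.100 → Σnom=48.100; wc +0.130/-0.330 → slack +0.130/-0.330; half-tol=0.230, Σhalf²=0.052900
  +B: nom +35.600 → Σnom=83.700; wc +0.480/-0.480 → slack +0.610/-0.810; half-tol=0.480, Σhalf²=0.283300
  -C: nom -11.800 → Σnom=71.900; wc +0.060/-0.496 → slack +0.670/-1.306; half-tol=0.278, Σhalf²=0.360584
  +D: nom +32.680 → Σnom=104.580; wc +0.240/-0.110 → slack +0.910/-1.416; half-tol=0.175, Σhalf²=0.391209
  +E: nom +49.310 → Σnom=153.890; wc +0.113/-0.290 → slack +1.023/-1.706; half-tol=0.201, Σhalf²=0.431811
  +F: nom +37.470 → Σnom=191.360; wc +0.070/-0.070 → slack +1.093/-1.776; half-tol=0.070, Σhalf²=0.436711
  -G: nom -22.800 → Σnom=168.560; wc +0.420/-0.420 → slack +1.513/-2.196; half-tol=0.420, Σhalf²=0.613111
Nominal = 168.560. Worst-case = [168.560 - 2.196, 168.560 + 1.513] = [166.364, 170.073]. RSS = √0.613111 = 0.783.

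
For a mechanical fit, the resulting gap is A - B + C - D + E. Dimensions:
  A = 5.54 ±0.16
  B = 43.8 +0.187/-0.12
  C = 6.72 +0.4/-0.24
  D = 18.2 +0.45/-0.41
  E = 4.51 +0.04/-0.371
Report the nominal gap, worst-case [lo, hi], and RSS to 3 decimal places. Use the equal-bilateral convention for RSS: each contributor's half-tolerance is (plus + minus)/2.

Stack each dimension's contribution:
  +A: nom +5.540 → Σnom=5.540; wc +0.160/-0.160 → slack +0.160/-0.160; half-tol=0.160, Σhalf²=0.025600
  -B: nom -43.800 → Σnom=-38.260; wc +0.120/-0.187 → slack +0.280/-0.347; half-tol=0.153, Σhalf²=0.049162
  +C: nom +6.720 → Σnom=-31.540; wc +0.400/-0.240 → slack +0.680/-0.587; half-tol=0.320, Σhalf²=0.151562
  -D: nom -18.200 → Σnom=-49.740; wc +0.410/-0.450 → slack +1.090/-1.037; half-tol=0.430, Σhalf²=0.336462
  +E: nom +4.510 → Σnom=-45.230; wc +0.040/-0.371 → slack +1.130/-1.408; half-tol=0.205, Σhalf²=0.378692
Nominal = -45.230. Worst-case = [-45.230 - 1.408, -45.230 + 1.130] = [-46.638, -44.100]. RSS = √0.378692 = 0.615.

nominal=-45.230 wc=[-46.638,-44.100] rss=0.615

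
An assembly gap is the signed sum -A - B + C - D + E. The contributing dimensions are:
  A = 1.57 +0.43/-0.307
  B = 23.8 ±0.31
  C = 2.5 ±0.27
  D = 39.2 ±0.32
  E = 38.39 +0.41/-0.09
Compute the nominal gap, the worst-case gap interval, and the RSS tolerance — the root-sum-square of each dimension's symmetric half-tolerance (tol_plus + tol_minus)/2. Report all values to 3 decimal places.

nominal=-23.680 wc=[-25.100,-22.063] rss=0.685

Stack each dimension's contribution:
  -A: nom -1.570 → Σnom=-1.570; wc +0.307/-0.430 → slack +0.307/-0.430; half-tol=0.368, Σhalf²=0.135792
  -B: nom -23.800 → Σnom=-25.370; wc +0.310/-0.310 → slack +0.617/-0.740; half-tol=0.310, Σhalf²=0.231892
  +C: nom +2.500 → Σnom=-22.870; wc +0.270/-0.270 → slack +0.887/-1.010; half-tol=0.270, Σhalf²=0.304792
  -D: nom -39.200 → Σnom=-62.070; wc +0.320/-0.320 → slack +1.207/-1.330; half-tol=0.320, Σhalf²=0.407192
  +E: nom +38.390 → Σnom=-23.680; wc +0.410/-0.090 → slack +1.617/-1.420; half-tol=0.250, Σhalf²=0.469692
Nominal = -23.680. Worst-case = [-23.680 - 1.420, -23.680 + 1.617] = [-25.100, -22.063]. RSS = √0.469692 = 0.685.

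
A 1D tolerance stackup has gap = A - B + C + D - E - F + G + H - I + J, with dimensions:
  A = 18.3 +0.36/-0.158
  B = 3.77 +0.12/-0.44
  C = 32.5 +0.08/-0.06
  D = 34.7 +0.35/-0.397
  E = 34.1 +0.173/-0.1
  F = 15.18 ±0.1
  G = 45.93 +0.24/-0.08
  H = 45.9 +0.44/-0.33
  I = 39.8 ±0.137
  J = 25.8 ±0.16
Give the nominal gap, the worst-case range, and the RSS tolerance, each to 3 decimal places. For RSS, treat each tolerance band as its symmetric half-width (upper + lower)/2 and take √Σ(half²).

Stack each dimension's contribution:
  +A: nom +18.300 → Σnom=18.300; wc +0.360/-0.158 → slack +0.360/-0.158; half-tol=0.259, Σhalf²=0.067081
  -B: nom -3.770 → Σnom=14.530; wc +0.440/-0.120 → slack +0.800/-0.278; half-tol=0.280, Σhalf²=0.145481
  +C: nom +32.500 → Σnom=47.030; wc +0.080/-0.060 → slack +0.880/-0.338; half-tol=0.070, Σhalf²=0.150381
  +D: nom +34.700 → Σnom=81.730; wc +0.350/-0.397 → slack +1.230/-0.735; half-tol=0.373, Σhalf²=0.289883
  -E: nom -34.100 → Σnom=47.630; wc +0.100/-0.173 → slack +1.330/-0.908; half-tol=0.137, Σhalf²=0.308516
  -F: nom -15.180 → Σnom=32.450; wc +0.100/-0.100 → slack +1.430/-1.008; half-tol=0.100, Σhalf²=0.318516
  +G: nom +45.930 → Σnom=78.380; wc +0.240/-0.080 → slack +1.670/-1.088; half-tol=0.160, Σhalf²=0.344116
  +H: nom +45.900 → Σnom=124.280; wc +0.440/-0.330 → slack +2.110/-1.418; half-tol=0.385, Σhalf²=0.492341
  -I: nom -39.800 → Σnom=84.480; wc +0.137/-0.137 → slack +2.247/-1.555; half-tol=0.137, Σhalf²=0.511110
  +J: nom +25.800 → Σnom=110.280; wc +0.160/-0.160 → slack +2.407/-1.715; half-tol=0.160, Σhalf²=0.536710
Nominal = 110.280. Worst-case = [110.280 - 1.715, 110.280 + 2.407] = [108.565, 112.687]. RSS = √0.536710 = 0.733.

nominal=110.280 wc=[108.565,112.687] rss=0.733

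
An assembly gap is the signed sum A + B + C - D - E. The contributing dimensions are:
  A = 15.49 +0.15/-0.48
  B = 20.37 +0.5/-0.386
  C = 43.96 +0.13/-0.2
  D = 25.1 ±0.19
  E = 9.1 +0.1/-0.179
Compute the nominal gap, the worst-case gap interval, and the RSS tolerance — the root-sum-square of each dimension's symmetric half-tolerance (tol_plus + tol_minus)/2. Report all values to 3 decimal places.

nominal=45.620 wc=[44.264,46.769] rss=0.615

Stack each dimension's contribution:
  +A: nom +15.490 → Σnom=15.490; wc +0.150/-0.480 → slack +0.150/-0.480; half-tol=0.315, Σhalf²=0.099225
  +B: nom +20.370 → Σnom=35.860; wc +0.500/-0.386 → slack +0.650/-0.866; half-tol=0.443, Σhalf²=0.295474
  +C: nom +43.960 → Σnom=79.820; wc +0.130/-0.200 → slack +0.780/-1.066; half-tol=0.165, Σhalf²=0.322699
  -D: nom -25.100 → Σnom=54.720; wc +0.190/-0.190 → slack +0.970/-1.256; half-tol=0.190, Σhalf²=0.358799
  -E: nom -9.100 → Σnom=45.620; wc +0.179/-0.100 → slack +1.149/-1.356; half-tol=0.140, Σhalf²=0.378259
Nominal = 45.620. Worst-case = [45.620 - 1.356, 45.620 + 1.149] = [44.264, 46.769]. RSS = √0.378259 = 0.615.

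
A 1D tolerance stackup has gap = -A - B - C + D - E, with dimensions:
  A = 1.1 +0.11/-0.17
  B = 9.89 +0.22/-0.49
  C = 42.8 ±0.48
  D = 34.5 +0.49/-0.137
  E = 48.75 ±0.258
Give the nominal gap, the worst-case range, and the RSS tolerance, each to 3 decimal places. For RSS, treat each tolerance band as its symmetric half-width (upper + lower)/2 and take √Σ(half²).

Stack each dimension's contribution:
  -A: nom -1.100 → Σnom=-1.100; wc +0.170/-0.110 → slack +0.170/-0.110; half-tol=0.140, Σhalf²=0.019600
  -B: nom -9.890 → Σnom=-10.990; wc +0.490/-0.220 → slack +0.660/-0.330; half-tol=0.355, Σhalf²=0.145625
  -C: nom -42.800 → Σnom=-53.790; wc +0.480/-0.480 → slack +1.140/-0.810; half-tol=0.480, Σhalf²=0.376025
  +D: nom +34.500 → Σnom=-19.290; wc +0.490/-0.137 → slack +1.630/-0.947; half-tol=0.314, Σhalf²=0.474307
  -E: nom -48.750 → Σnom=-68.040; wc +0.258/-0.258 → slack +1.888/-1.205; half-tol=0.258, Σhalf²=0.540871
Nominal = -68.040. Worst-case = [-68.040 - 1.205, -68.040 + 1.888] = [-69.245, -66.152]. RSS = √0.540871 = 0.735.

nominal=-68.040 wc=[-69.245,-66.152] rss=0.735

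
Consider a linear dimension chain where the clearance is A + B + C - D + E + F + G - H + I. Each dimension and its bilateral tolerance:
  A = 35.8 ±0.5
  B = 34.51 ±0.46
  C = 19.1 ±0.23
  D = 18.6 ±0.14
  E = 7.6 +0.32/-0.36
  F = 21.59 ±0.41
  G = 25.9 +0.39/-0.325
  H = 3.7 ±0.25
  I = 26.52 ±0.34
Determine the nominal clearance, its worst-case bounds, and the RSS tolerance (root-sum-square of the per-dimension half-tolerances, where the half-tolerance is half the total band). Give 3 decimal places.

nominal=148.720 wc=[145.705,151.760] rss=1.060

Stack each dimension's contribution:
  +A: nom +35.800 → Σnom=35.800; wc +0.500/-0.500 → slack +0.500/-0.500; half-tol=0.500, Σhalf²=0.250000
  +B: nom +34.510 → Σnom=70.310; wc +0.460/-0.460 → slack +0.960/-0.960; half-tol=0.460, Σhalf²=0.461600
  +C: nom +19.100 → Σnom=89.410; wc +0.230/-0.230 → slack +1.190/-1.190; half-tol=0.230, Σhalf²=0.514500
  -D: nom -18.600 → Σnom=70.810; wc +0.140/-0.140 → slack +1.330/-1.330; half-tol=0.140, Σhalf²=0.534100
  +E: nom +7.600 → Σnom=78.410; wc +0.320/-0.360 → slack +1.650/-1.690; half-tol=0.340, Σhalf²=0.649700
  +F: nom +21.590 → Σnom=100.000; wc +0.410/-0.410 → slack +2.060/-2.100; half-tol=0.410, Σhalf²=0.817800
  +G: nom +25.900 → Σnom=125.900; wc +0.390/-0.325 → slack +2.450/-2.425; half-tol=0.358, Σhalf²=0.945606
  -H: nom -3.700 → Σnom=122.200; wc +0.250/-0.250 → slack +2.700/-2.675; half-tol=0.250, Σhalf²=1.008106
  +I: nom +26.520 → Σnom=148.720; wc +0.340/-0.340 → slack +3.040/-3.015; half-tol=0.340, Σhalf²=1.123706
Nominal = 148.720. Worst-case = [148.720 - 3.015, 148.720 + 3.040] = [145.705, 151.760]. RSS = √1.123706 = 1.060.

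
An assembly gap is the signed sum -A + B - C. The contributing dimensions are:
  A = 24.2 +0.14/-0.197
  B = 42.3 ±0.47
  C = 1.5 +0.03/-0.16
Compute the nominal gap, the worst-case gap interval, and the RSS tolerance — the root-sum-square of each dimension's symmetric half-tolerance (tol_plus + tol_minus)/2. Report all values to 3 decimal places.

nominal=16.600 wc=[15.960,17.427] rss=0.508

Stack each dimension's contribution:
  -A: nom -24.200 → Σnom=-24.200; wc +0.197/-0.140 → slack +0.197/-0.140; half-tol=0.169, Σhalf²=0.028392
  +B: nom +42.300 → Σnom=18.100; wc +0.470/-0.470 → slack +0.667/-0.610; half-tol=0.470, Σhalf²=0.249292
  -C: nom -1.500 → Σnom=16.600; wc +0.160/-0.030 → slack +0.827/-0.640; half-tol=0.095, Σhalf²=0.258317
Nominal = 16.600. Worst-case = [16.600 - 0.640, 16.600 + 0.827] = [15.960, 17.427]. RSS = √0.258317 = 0.508.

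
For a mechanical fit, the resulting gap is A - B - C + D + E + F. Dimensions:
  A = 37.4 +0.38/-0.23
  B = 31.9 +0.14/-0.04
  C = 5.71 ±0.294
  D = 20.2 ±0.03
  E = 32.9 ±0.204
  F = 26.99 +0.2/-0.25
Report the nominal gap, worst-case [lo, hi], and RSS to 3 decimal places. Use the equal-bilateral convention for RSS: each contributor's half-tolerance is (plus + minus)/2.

Stack each dimension's contribution:
  +A: nom +37.400 → Σnom=37.400; wc +0.380/-0.230 → slack +0.380/-0.230; half-tol=0.305, Σhalf²=0.093025
  -B: nom -31.900 → Σnom=5.500; wc +0.040/-0.140 → slack +0.420/-0.370; half-tol=0.090, Σhalf²=0.101125
  -C: nom -5.710 → Σnom=-0.210; wc +0.294/-0.294 → slack +0.714/-0.664; half-tol=0.294, Σhalf²=0.187561
  +D: nom +20.200 → Σnom=19.990; wc +0.030/-0.030 → slack +0.744/-0.694; half-tol=0.030, Σhalf²=0.188461
  +E: nom +32.900 → Σnom=52.890; wc +0.204/-0.204 → slack +0.948/-0.898; half-tol=0.204, Σhalf²=0.230077
  +F: nom +26.990 → Σnom=79.880; wc +0.200/-0.250 → slack +1.148/-1.148; half-tol=0.225, Σhalf²=0.280702
Nominal = 79.880. Worst-case = [79.880 - 1.148, 79.880 + 1.148] = [78.732, 81.028]. RSS = √0.280702 = 0.530.

nominal=79.880 wc=[78.732,81.028] rss=0.530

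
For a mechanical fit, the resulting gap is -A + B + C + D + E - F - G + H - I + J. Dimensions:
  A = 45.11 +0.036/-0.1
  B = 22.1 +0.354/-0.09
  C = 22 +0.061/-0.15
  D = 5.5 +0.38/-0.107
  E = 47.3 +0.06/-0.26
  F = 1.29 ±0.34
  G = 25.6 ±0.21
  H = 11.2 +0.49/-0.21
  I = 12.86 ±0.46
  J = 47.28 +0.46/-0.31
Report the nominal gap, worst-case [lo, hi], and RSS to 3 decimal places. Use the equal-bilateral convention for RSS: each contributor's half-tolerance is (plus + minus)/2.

nominal=70.520 wc=[68.347,73.435] rss=0.890

Stack each dimension's contribution:
  -A: nom -45.110 → Σnom=-45.110; wc +0.100/-0.036 → slack +0.100/-0.036; half-tol=0.068, Σhalf²=0.004624
  +B: nom +22.100 → Σnom=-23.010; wc +0.354/-0.090 → slack +0.454/-0.126; half-tol=0.222, Σhalf²=0.053908
  +C: nom +22.000 → Σnom=-1.010; wc +0.061/-0.150 → slack +0.515/-0.276; half-tol=0.105, Σhalf²=0.065038
  +D: nom +5.500 → Σnom=4.490; wc +0.380/-0.107 → slack +0.895/-0.383; half-tol=0.243, Σhalf²=0.124330
  +E: nom +47.300 → Σnom=51.790; wc +0.060/-0.260 → slack +0.955/-0.643; half-tol=0.160, Σhalf²=0.149930
  -F: nom -1.290 → Σnom=50.500; wc +0.340/-0.340 → slack +1.295/-0.983; half-tol=0.340, Σhalf²=0.265531
  -G: nom -25.600 → Σnom=24.900; wc +0.210/-0.210 → slack +1.505/-1.193; half-tol=0.210, Σhalf²=0.309630
  +H: nom +11.200 → Σnom=36.100; wc +0.490/-0.210 → slack +1.995/-1.403; half-tol=0.350, Σhalf²=0.432130
  -I: nom -12.860 → Σnom=23.240; wc +0.460/-0.460 → slack +2.455/-1.863; half-tol=0.460, Σhalf²=0.643730
  +J: nom +47.280 → Σnom=70.520; wc +0.460/-0.310 → slack +2.915/-2.173; half-tol=0.385, Σhalf²=0.791956
Nominal = 70.520. Worst-case = [70.520 - 2.173, 70.520 + 2.915] = [68.347, 73.435]. RSS = √0.791956 = 0.890.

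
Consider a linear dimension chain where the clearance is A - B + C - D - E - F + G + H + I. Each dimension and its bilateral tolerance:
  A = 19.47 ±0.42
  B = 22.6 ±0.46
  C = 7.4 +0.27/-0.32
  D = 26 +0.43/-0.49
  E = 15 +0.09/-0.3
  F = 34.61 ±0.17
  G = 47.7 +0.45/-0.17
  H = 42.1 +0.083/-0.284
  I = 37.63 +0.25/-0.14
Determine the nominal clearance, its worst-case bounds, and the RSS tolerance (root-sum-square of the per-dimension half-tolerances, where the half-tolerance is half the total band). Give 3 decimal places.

nominal=56.090 wc=[53.606,58.983] rss=0.960

Stack each dimension's contribution:
  +A: nom +19.470 → Σnom=19.470; wc +0.420/-0.420 → slack +0.420/-0.420; half-tol=0.420, Σhalf²=0.176400
  -B: nom -22.600 → Σnom=-3.130; wc +0.460/-0.460 → slack +0.880/-0.880; half-tol=0.460, Σhalf²=0.388000
  +C: nom +7.400 → Σnom=4.270; wc +0.270/-0.320 → slack +1.150/-1.200; half-tol=0.295, Σhalf²=0.475025
  -D: nom -26.000 → Σnom=-21.730; wc +0.490/-0.430 → slack +1.640/-1.630; half-tol=0.460, Σhalf²=0.686625
  -E: nom -15.000 → Σnom=-36.730; wc +0.300/-0.090 → slack +1.940/-1.720; half-tol=0.195, Σhalf²=0.724650
  -F: nom -34.610 → Σnom=-71.340; wc +0.170/-0.170 → slack +2.110/-1.890; half-tol=0.170, Σhalf²=0.753550
  +G: nom +47.700 → Σnom=-23.640; wc +0.450/-0.170 → slack +2.560/-2.060; half-tol=0.310, Σhalf²=0.849650
  +H: nom +42.100 → Σnom=18.460; wc +0.083/-0.284 → slack +2.643/-2.344; half-tol=0.183, Σhalf²=0.883322
  +I: nom +37.630 → Σnom=56.090; wc +0.250/-0.140 → slack +2.893/-2.484; half-tol=0.195, Σhalf²=0.921347
Nominal = 56.090. Worst-case = [56.090 - 2.484, 56.090 + 2.893] = [53.606, 58.983]. RSS = √0.921347 = 0.960.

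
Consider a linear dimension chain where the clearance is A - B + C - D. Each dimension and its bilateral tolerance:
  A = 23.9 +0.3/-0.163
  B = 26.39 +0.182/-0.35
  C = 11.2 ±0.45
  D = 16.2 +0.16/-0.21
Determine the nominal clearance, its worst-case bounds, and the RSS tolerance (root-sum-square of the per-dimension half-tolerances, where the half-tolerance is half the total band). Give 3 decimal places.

nominal=-7.490 wc=[-8.445,-6.180] rss=0.601

Stack each dimension's contribution:
  +A: nom +23.900 → Σnom=23.900; wc +0.300/-0.163 → slack +0.300/-0.163; half-tol=0.231, Σhalf²=0.053592
  -B: nom -26.390 → Σnom=-2.490; wc +0.350/-0.182 → slack +0.650/-0.345; half-tol=0.266, Σhalf²=0.124348
  +C: nom +11.200 → Σnom=8.710; wc +0.450/-0.450 → slack +1.100/-0.795; half-tol=0.450, Σhalf²=0.326848
  -D: nom -16.200 → Σnom=-7.490; wc +0.210/-0.160 → slack +1.310/-0.955; half-tol=0.185, Σhalf²=0.361073
Nominal = -7.490. Worst-case = [-7.490 - 0.955, -7.490 + 1.310] = [-8.445, -6.180]. RSS = √0.361073 = 0.601.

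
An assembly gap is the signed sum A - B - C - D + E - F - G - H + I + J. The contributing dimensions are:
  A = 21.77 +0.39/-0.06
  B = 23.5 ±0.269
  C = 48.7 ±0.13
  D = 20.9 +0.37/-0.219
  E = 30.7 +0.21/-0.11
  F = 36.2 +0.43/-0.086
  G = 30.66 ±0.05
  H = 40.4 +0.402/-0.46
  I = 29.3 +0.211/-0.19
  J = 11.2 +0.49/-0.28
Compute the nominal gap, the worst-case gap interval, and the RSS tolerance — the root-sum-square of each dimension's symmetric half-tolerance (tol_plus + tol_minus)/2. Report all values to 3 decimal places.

Stack each dimension's contribution:
  +A: nom +21.770 → Σnom=21.770; wc +0.390/-0.060 → slack +0.390/-0.060; half-tol=0.225, Σhalf²=0.050625
  -B: nom -23.500 → Σnom=-1.730; wc +0.269/-0.269 → slack +0.659/-0.329; half-tol=0.269, Σhalf²=0.122986
  -C: nom -48.700 → Σnom=-50.430; wc +0.130/-0.130 → slack +0.789/-0.459; half-tol=0.130, Σhalf²=0.139886
  -D: nom -20.900 → Σnom=-71.330; wc +0.219/-0.370 → slack +1.008/-0.829; half-tol=0.294, Σhalf²=0.226616
  +E: nom +30.700 → Σnom=-40.630; wc +0.210/-0.110 → slack +1.218/-0.939; half-tol=0.160, Σhalf²=0.252216
  -F: nom -36.200 → Σnom=-76.830; wc +0.086/-0.430 → slack +1.304/-1.369; half-tol=0.258, Σhalf²=0.318780
  -G: nom -30.660 → Σnom=-107.490; wc +0.050/-0.050 → slack +1.354/-1.419; half-tol=0.050, Σhalf²=0.321280
  -H: nom -40.400 → Σnom=-147.890; wc +0.460/-0.402 → slack +1.814/-1.821; half-tol=0.431, Σhalf²=0.507041
  +I: nom +29.300 → Σnom=-118.590; wc +0.211/-0.190 → slack +2.025/-2.011; half-tol=0.201, Σhalf²=0.547242
  +J: nom +11.200 → Σnom=-107.390; wc +0.490/-0.280 → slack +2.515/-2.291; half-tol=0.385, Σhalf²=0.695467
Nominal = -107.390. Worst-case = [-107.390 - 2.291, -107.390 + 2.515] = [-109.681, -104.875]. RSS = √0.695467 = 0.834.

nominal=-107.390 wc=[-109.681,-104.875] rss=0.834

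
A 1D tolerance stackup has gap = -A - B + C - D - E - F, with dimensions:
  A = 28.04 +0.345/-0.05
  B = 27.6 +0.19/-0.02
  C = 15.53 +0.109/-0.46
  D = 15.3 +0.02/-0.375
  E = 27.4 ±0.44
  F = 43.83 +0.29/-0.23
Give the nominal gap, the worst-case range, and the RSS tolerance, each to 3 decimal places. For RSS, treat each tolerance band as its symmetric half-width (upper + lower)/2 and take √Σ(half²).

nominal=-126.640 wc=[-128.385,-125.416] rss=0.657

Stack each dimension's contribution:
  -A: nom -28.040 → Σnom=-28.040; wc +0.050/-0.345 → slack +0.050/-0.345; half-tol=0.197, Σhalf²=0.039006
  -B: nom -27.600 → Σnom=-55.640; wc +0.020/-0.190 → slack +0.070/-0.535; half-tol=0.105, Σhalf²=0.050031
  +C: nom +15.530 → Σnom=-40.110; wc +0.109/-0.460 → slack +0.179/-0.995; half-tol=0.285, Σhalf²=0.130972
  -D: nom -15.300 → Σnom=-55.410; wc +0.375/-0.020 → slack +0.554/-1.015; half-tol=0.198, Σhalf²=0.169978
  -E: nom -27.400 → Σnom=-82.810; wc +0.440/-0.440 → slack +0.994/-1.455; half-tol=0.440, Σhalf²=0.363578
  -F: nom -43.830 → Σnom=-126.640; wc +0.230/-0.290 → slack +1.224/-1.745; half-tol=0.260, Σhalf²=0.431178
Nominal = -126.640. Worst-case = [-126.640 - 1.745, -126.640 + 1.224] = [-128.385, -125.416]. RSS = √0.431178 = 0.657.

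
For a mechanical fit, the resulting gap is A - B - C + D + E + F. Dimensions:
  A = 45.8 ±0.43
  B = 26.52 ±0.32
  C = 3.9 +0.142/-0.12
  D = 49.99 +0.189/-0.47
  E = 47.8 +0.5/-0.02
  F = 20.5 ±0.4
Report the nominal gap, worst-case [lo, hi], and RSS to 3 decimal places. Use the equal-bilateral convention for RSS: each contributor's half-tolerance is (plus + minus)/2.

nominal=133.670 wc=[131.888,135.629] rss=0.800

Stack each dimension's contribution:
  +A: nom +45.800 → Σnom=45.800; wc +0.430/-0.430 → slack +0.430/-0.430; half-tol=0.430, Σhalf²=0.184900
  -B: nom -26.520 → Σnom=19.280; wc +0.320/-0.320 → slack +0.750/-0.750; half-tol=0.320, Σhalf²=0.287300
  -C: nom -3.900 → Σnom=15.380; wc +0.120/-0.142 → slack +0.870/-0.892; half-tol=0.131, Σhalf²=0.304461
  +D: nom +49.990 → Σnom=65.370; wc +0.189/-0.470 → slack +1.059/-1.362; half-tol=0.330, Σhalf²=0.413031
  +E: nom +47.800 → Σnom=113.170; wc +0.500/-0.020 → slack +1.559/-1.382; half-tol=0.260, Σhalf²=0.480631
  +F: nom +20.500 → Σnom=133.670; wc +0.400/-0.400 → slack +1.959/-1.782; half-tol=0.400, Σhalf²=0.640631
Nominal = 133.670. Worst-case = [133.670 - 1.782, 133.670 + 1.959] = [131.888, 135.629]. RSS = √0.640631 = 0.800.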